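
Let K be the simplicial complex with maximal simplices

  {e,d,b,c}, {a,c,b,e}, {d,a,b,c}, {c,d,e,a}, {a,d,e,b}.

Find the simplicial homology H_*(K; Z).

K has 5 vertices, 10 edges, 10 triangles, 5 3-simplices.
rank ∂_0 = 0, rank ∂_1 = 4 ⇒ b_0 = 5 − 0 − 4 = 1; all invariant factors of ∂_1 are 1 so no torsion. So H_0 = Z.
rank ∂_1 = 4, rank ∂_2 = 6 ⇒ b_1 = 10 − 4 − 6 = 0; all invariant factors of ∂_2 are 1 so no torsion. So H_1 = 0.
rank ∂_2 = 6, rank ∂_3 = 4 ⇒ b_2 = 10 − 6 − 4 = 0; all invariant factors of ∂_3 are 1 so no torsion. So H_2 = 0.
rank ∂_3 = 4, rank ∂_4 = 0 ⇒ b_3 = 5 − 4 − 0 = 1. So H_3 = Z.

H_0 ≅ Z,  H_1 = 0,  H_2 = 0,  H_3 ≅ Z.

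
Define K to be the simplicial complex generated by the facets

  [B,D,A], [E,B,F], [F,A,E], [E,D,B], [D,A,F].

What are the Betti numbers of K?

b_0 = 1, b_1 = 1, b_2 = 0.

Fix the vertex order A < B < D < E < F and write every simplex with vertices in increasing order. Then dim K = 2 and the simplices of K are:

  0-simplices (5): A, B, D, E, F
  1-simplices (10): AB, AD, AE, AF, BD, BE, BF, DE, DF, EF
  2-simplices (5): ABD, ADF, AEF, BDE, BEF

Hence C_0 ≅ Z^5, C_1 ≅ Z^10, C_2 ≅ Z^5.

The boundary map ∂_1: C_1 → C_0 sends each edge [p,q] (with p < q) to q − p. For instance
  ∂AD = D − A.
As a 5×10 matrix over Z this has rank 4, with invariant factors (1,1,1,1).

∂_2: C_2 → C_1 maps a triangle to the signed sum of its edges. For instance
  ∂ADF = DF − AF + AD,
  ∂AEF = EF − AF + AE.
As a 10×5 matrix over Z this has rank 5, with invariant factors (1,1,1,1,1).

Computing H_k = (kernel of ∂_k) / (image of ∂_{k+1}):

  H_0: rank C_0 − rank ∂_1 = 5 − 4 = 1, and the invariant factors of ∂_1 are all 1, so H_0 ≅ Z.
  H_1: rank ker ∂_1 − rank ∂_2 = (10 − 4) − 5 = 1, and the invariant factors of ∂_2 are all 1, so H_1 ≅ Z.
  H_2: rank ker ∂_2 − rank ∂_3 = (5 − 5) − 0 = 0, and there is no ∂_3, so H_2 ≅ 0.

(K is a triangulation of the Möbius band.)

Hence the Betti numbers are b_0 = 1, b_1 = 1, b_2 = 0.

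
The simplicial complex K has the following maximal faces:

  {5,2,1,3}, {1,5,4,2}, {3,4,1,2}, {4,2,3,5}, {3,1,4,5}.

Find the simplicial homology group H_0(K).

K has 5 vertices, 10 edges, 10 triangles, 5 3-simplices.
rank ∂_0 = 0, rank ∂_1 = 4 ⇒ b_0 = 5 − 0 − 4 = 1; all invariant factors of ∂_1 are 1 so no torsion. So H_0 ≅ Z.

H_0 ≅ Z.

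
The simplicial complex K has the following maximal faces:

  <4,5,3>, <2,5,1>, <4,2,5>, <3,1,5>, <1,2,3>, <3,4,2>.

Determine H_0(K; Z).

H_0 ≅ Z.

Order the vertices as 1 < 2 < 3 < 4 < 5. Listing each simplex with vertices in this order, K has dimension 2 with simplices:

  0-simplices (5): [1], [2], [3], [4], [5]
  1-simplices (9): [1,2], [1,3], [1,5], [2,3], [2,4], [2,5], [3,4], [3,5], [4,5]
  2-simplices (6): [1,2,3], [1,2,5], [1,3,5], [2,3,4], [2,4,5], [3,4,5]

Hence C_0 ≅ Z^5, C_1 ≅ Z^9, C_2 ≅ Z^6.

∂_1: C_1 → C_0 is given by ∂[p,q] = [q] − [p].
The 5×9 boundary matrix has rank 4 and Smith normal form diag(1,1,1,1).

∂_2: C_2 → C_1 sends each 2-simplex [p,q,r] to [q,r] − [p,r] + [p,q]. For instance
  ∂[2,4,5] = [4,5] − [2,5] + [2,4],
  ∂[1,3,5] = [3,5] − [1,5] + [1,3].
This gives a 9×6 integer matrix of rank 5; reducing to Smith normal form yields diagonal entries (1,1,1,1,1).

Computing H_k = (kernel of ∂_k) / (image of ∂_{k+1}):

  H_0: rank C_0 − rank ∂_1 = 5 − 4 = 1, and the invariant factors of ∂_1 are all 1, so H_0 ≅ Z.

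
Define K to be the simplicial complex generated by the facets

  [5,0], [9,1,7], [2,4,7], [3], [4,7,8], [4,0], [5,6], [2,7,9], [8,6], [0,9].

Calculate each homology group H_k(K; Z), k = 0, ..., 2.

H_0 ≅ Z^2,  H_1 ≅ Z^2,  H_2 = 0.

Take the total order 0 < 1 < 2 < 3 < 4 < 5 < 6 < 7 < 8 < 9 on the vertex set. Then K (dimension 2) consists of the simplices:

  0-simplices (10): [0], [1], [2], [3], [4], [5], [6], [7], [8], [9]
  1-simplices (14): [0,4], [0,5], [0,9], [1,7], [1,9], [2,4], [2,7], [2,9], [4,7], [4,8], [5,6], [6,8], [7,8], [7,9]
  2-simplices (4): [1,7,9], [2,4,7], [2,7,9], [4,7,8]

giving chain groups C_0 ≅ Z^10, C_1 ≅ Z^14, C_2 ≅ Z^4.

∂_1: C_1 → C_0 sends each edge [p,q] (with p < q) to q − p. For instance
  ∂[0,9] = [9] − [0].
As a 10×14 matrix over Z this has rank 8, with invariant factors (1,1,1,1,1,1,1,1).

Boundary ∂_2: C_2 → C_1 maps a triangle to the signed sum of its edges. For instance
  ∂[1,7,9] = [7,9] − [1,9] + [1,7],
  ∂[2,4,7] = [4,7] − [2,7] + [2,4].
As a 14×4 matrix over Z this has rank 4, with invariant factors (1,1,1,1).

From H_k ≅ ker(∂_k) / im(∂_{k+1}) we obtain:

  H_0: rank C_0 − rank ∂_1 = 10 − 8 = 2, and the invariant factors of ∂_1 are all 1, so H_0 = Z^2.
  H_1: rank ker ∂_1 − rank ∂_2 = (14 − 8) − 4 = 2, and the invariant factors of ∂_2 are all 1, so H_1 = Z^2.
  H_2: rank ker ∂_2 − rank ∂_3 = (4 − 4) − 0 = 0, and there is no ∂_3, so H_2 = 0.

As a check, the Euler characteristic is 10 − 14 + 4 = 0, which agrees with 2 − 2 + 0 = 0.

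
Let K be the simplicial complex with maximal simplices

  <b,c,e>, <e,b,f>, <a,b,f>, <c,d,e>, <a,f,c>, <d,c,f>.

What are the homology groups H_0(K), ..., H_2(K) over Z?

H_0 = Z,  H_1 = Z,  H_2 = 0.

Order the vertices as a < b < c < d < e < f. Listing each simplex with vertices in this order, K has dimension 2 with simplices:

  0-simplices (6): a, b, c, d, e, f
  1-simplices (12): ab, ac, af, bc, be, bf, cd, ce, cf, de, df, ef
  2-simplices (6): abf, acf, bce, bef, cde, cdf

giving chain groups C_0 ≅ Z^6, C_1 ≅ Z^12, C_2 ≅ Z^6.

The boundary map ∂_1: C_1 → C_0 maps an edge to its endpoints' difference, ∂[p,q] = q − p.
As a 6×12 matrix over Z this has rank 5, with invariant factors (1,1,1,1,1).

The boundary map ∂_2: C_2 → C_1 sends each 2-simplex [p,q,r] to [q,r] − [p,r] + [p,q]. For instance
  ∂bef = ef − bf + be,
  ∂cdf = df − cf + cd.
This gives a 12×6 integer matrix of rank 6; reducing to Smith normal form yields diagonal entries (1,1,1,1,1,1).

Now H_k = ker ∂_k / im ∂_{k+1}, so:

  H_0: rank C_0 − rank ∂_1 = 6 − 5 = 1, and the invariant factors of ∂_1 are all 1, so H_0 = Z.
  H_1: rank ker ∂_1 − rank ∂_2 = (12 − 5) − 6 = 1, and the invariant factors of ∂_2 are all 1, so H_1 = Z.
  H_2: rank ker ∂_2 − rank ∂_3 = (6 − 6) − 0 = 0, and there is no ∂_3, so H_2 = 0.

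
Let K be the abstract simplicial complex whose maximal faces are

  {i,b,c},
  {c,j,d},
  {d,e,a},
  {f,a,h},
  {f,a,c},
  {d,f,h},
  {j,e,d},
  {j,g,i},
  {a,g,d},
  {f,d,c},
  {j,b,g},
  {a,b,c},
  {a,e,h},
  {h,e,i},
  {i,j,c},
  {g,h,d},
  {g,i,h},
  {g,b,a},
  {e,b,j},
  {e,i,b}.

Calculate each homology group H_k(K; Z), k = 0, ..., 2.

Fix the vertex order a < b < c < d < e < f < g < h < i < j and write every simplex with vertices in increasing order. Then dim K = 2 and the simplices of K are:

  0-simplices (10): a, b, c, d, e, f, g, h, i, j
  1-simplices (30): ab, ac, ad, ae, af, ag, ah, bc, be, bg, bi, bj, cd, cf, ci, cj, de, df, dg, dh, dj, eh, ei, ej, fh, gh, gi, gj, hi, ij
  2-simplices (20): abc, abg, acf, ade, adg, aeh, afh, bci, bei, bej, bgj, cdf, cdj, cij, dej, dfh, dgh, ehi, ghi, gij

so the chain groups are C_0 ≅ Z^10, C_1 ≅ Z^30, C_2 ≅ Z^20.

∂_1: C_1 → C_0 sends each edge [p,q] (with p < q) to q − p. For instance
  ∂gi = i − g.
The resulting 10×30 matrix has rank 9, and its Smith normal form has invariant factors (1,1,1,1,1,1,1,1,1).

The boundary map ∂_2: C_2 → C_1 sends each 2-simplex [p,q,r] to [q,r] − [p,r] + [p,q]. For instance
  ∂abg = bg − ag + ab,
  ∂acf = cf − af + ac.
The 30×20 boundary matrix has rank 20 and Smith normal form diag(1,1,1,1,1,1,1,1,1,1,1,1,1,1,1,1,1,1,1,2).

Now H_k = ker ∂_k / im ∂_{k+1}, so:

  H_0: rank C_0 − rank ∂_1 = 10 − 9 = 1, and the invariant factors of ∂_1 are all 1, so H_0 ≅ Z.
  H_1: rank ker ∂_1 − rank ∂_2 = (30 − 9) − 20 = 1, and ∂_2 has invariant factor 2 > 1, so H_1 ≅ Z ⊕ Z/2Z.
  H_2: rank ker ∂_2 − rank ∂_3 = (20 − 20) − 0 = 0, and there is no ∂_3, so H_2 ≅ 0.

As a check, the Euler characteristic is 10 − 30 + 20 = 0, which agrees with 1 − 1 + 0 = 0.

H_0 ≅ Z,  H_1 ≅ Z ⊕ Z/2Z,  H_2 = 0.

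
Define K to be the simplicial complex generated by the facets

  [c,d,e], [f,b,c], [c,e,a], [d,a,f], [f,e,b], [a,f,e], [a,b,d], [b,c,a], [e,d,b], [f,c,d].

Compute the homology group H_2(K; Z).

H_2 = 0.

K has 6 vertices, 15 edges, 10 triangles.
rank ∂_2 = 10, rank ∂_3 = 0 ⇒ b_2 = 10 − 10 − 0 = 0. So H_2 = 0.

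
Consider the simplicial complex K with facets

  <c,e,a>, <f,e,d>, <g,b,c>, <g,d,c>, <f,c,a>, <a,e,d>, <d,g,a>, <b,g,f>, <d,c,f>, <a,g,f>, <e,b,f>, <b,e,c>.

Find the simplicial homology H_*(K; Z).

Take the total order a < b < c < d < e < f < g on the vertex set. Then K (dimension 2) consists of the simplices:

  0-simplices (7): a, b, c, d, e, f, g
  1-simplices (18): ac, ad, ae, af, ag, bc, be, bf, bg, cd, ce, cf, cg, de, df, dg, ef, fg
  2-simplices (12): ace, acf, ade, adg, afg, bce, bcg, bef, bfg, cdf, cdg, def

so the chain groups are C_0 ≅ Z^7, C_1 ≅ Z^18, C_2 ≅ Z^12.

Boundary ∂_1: C_1 → C_0 sends each edge [p,q] (with p < q) to q − p.
This gives a 7×18 integer matrix of rank 6; reducing to Smith normal form yields diagonal entries (1,1,1,1,1,1).

∂_2: C_2 → C_1 maps a triangle to the signed sum of its edges. For instance
  ∂ace = ce − ae + ac,
  ∂afg = fg − ag + af.
This gives a 18×12 integer matrix of rank 12; reducing to Smith normal form yields diagonal entries (1,1,1,1,1,1,1,1,1,1,1,2).

Now H_k = ker ∂_k / im ∂_{k+1}, so:

  H_0: rank C_0 − rank ∂_1 = 7 − 6 = 1, and the invariant factors of ∂_1 are all 1, so H_0 = Z.
  H_1: rank ker ∂_1 − rank ∂_2 = (18 − 6) − 12 = 0, and ∂_2 has invariant factor 2 > 1, so H_1 = Z_2.
  H_2: rank ker ∂_2 − rank ∂_3 = (12 − 12) − 0 = 0, and there is no ∂_3, so H_2 = 0.

As a check, the Euler characteristic is 7 − 18 + 12 = 1, which agrees with 1 − 0 + 0 = 1.

H_0 ≅ Z,  H_1 ≅ Z_2,  H_2 = 0.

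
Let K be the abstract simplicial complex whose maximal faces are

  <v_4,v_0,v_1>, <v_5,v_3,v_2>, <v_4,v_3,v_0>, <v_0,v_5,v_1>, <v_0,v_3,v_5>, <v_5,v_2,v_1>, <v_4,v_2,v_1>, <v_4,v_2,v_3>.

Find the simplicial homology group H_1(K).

Order the vertices as v_0 < v_1 < v_2 < v_3 < v_4 < v_5. Listing each simplex with vertices in this order, K has dimension 2 with simplices:

  0-simplices (6): [v_0], [v_1], [v_2], [v_3], [v_4], [v_5]
  1-simplices (12): [v_0,v_1], [v_0,v_3], [v_0,v_4], [v_0,v_5], [v_1,v_2], [v_1,v_4], [v_1,v_5], [v_2,v_3], [v_2,v_4], [v_2,v_5], [v_3,v_4], [v_3,v_5]
  2-simplices (8): [v_0,v_1,v_4], [v_0,v_1,v_5], [v_0,v_3,v_4], [v_0,v_3,v_5], [v_1,v_2,v_4], [v_1,v_2,v_5], [v_2,v_3,v_4], [v_2,v_3,v_5]

so the chain groups are C_0 ≅ Z^6, C_1 ≅ Z^12, C_2 ≅ Z^8.

Boundary ∂_1: C_1 → C_0 maps an edge to its endpoints' difference, ∂[p,q] = q − p. For instance
  ∂[v_3,v_4] = [v_4] − [v_3].
The 6×12 boundary matrix has rank 5 and Smith normal form diag(1,1,1,1,1).

The boundary map ∂_2: C_2 → C_1 acts by ∂[p,q,r] = [q,r] − [p,r] + [p,q]. For instance
  ∂[v_0,v_3,v_5] = [v_3,v_5] − [v_0,v_5] + [v_0,v_3],
  ∂[v_1,v_2,v_4] = [v_2,v_4] − [v_1,v_4] + [v_1,v_2].
The resulting 12×8 matrix has rank 7, and its Smith normal form has invariant factors (1,1,1,1,1,1,1).

Computing H_k = (kernel of ∂_k) / (image of ∂_{k+1}):

  H_1: rank ker ∂_1 − rank ∂_2 = (12 − 5) − 7 = 0, and the invariant factors of ∂_2 are all 1, so H_1 ≅ 0.

H_1 = 0.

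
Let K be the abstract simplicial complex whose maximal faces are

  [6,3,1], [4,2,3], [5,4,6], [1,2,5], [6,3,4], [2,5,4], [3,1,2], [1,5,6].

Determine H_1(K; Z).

Order the vertices as 1 < 2 < 3 < 4 < 5 < 6. Listing each simplex with vertices in this order, K has dimension 2 with simplices:

  0-simplices (6): [1], [2], [3], [4], [5], [6]
  1-simplices (12): [1,2], [1,3], [1,5], [1,6], [2,3], [2,4], [2,5], [3,4], [3,6], [4,5], [4,6], [5,6]
  2-simplices (8): [1,2,3], [1,2,5], [1,3,6], [1,5,6], [2,3,4], [2,4,5], [3,4,6], [4,5,6]

Hence C_0 ≅ Z^6, C_1 ≅ Z^12, C_2 ≅ Z^8.

The boundary map ∂_1: C_1 → C_0 is given by ∂[p,q] = [q] − [p].
This gives a 6×12 integer matrix of rank 5; reducing to Smith normal form yields diagonal entries (1,1,1,1,1).

Boundary ∂_2: C_2 → C_1 maps a triangle to the signed sum of its edges. For instance
  ∂[1,2,5] = [2,5] − [1,5] + [1,2],
  ∂[1,5,6] = [5,6] − [1,6] + [1,5].
The resulting 12×8 matrix has rank 7, and its Smith normal form has invariant factors (1,1,1,1,1,1,1).

Computing H_k = (kernel of ∂_k) / (image of ∂_{k+1}):

  H_1: rank ker ∂_1 − rank ∂_2 = (12 − 5) − 7 = 0, and the invariant factors of ∂_2 are all 1, so H_1 = 0.

H_1 ≅ 0.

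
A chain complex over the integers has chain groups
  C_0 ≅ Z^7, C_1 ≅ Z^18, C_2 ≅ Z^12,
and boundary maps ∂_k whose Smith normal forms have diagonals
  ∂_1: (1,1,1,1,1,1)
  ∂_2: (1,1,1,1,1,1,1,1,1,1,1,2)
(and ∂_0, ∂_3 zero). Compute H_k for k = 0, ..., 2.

H_0 = Z,  H_1 = Z_2,  H_2 = 0.

H_0: b_0 = 7 − 0 − 6 = 1; torsion from ∂_1 factors > 1: none. So H_0 = Z.
H_1: b_1 = 18 − 6 − 12 = 0; torsion from ∂_2 factors > 1: [2]. So H_1 = Z_2.
H_2: b_2 = 12 − 12 − 0 = 0; torsion from ∂_3 factors > 1: none. So H_2 = 0.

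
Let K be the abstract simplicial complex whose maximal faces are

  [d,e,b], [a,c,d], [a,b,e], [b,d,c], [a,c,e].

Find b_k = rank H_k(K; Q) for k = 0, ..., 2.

Order the vertices as a < b < c < d < e. Listing each simplex with vertices in this order, K has dimension 2 with simplices:

  0-simplices (5): a, b, c, d, e
  1-simplices (10): ab, ac, ad, ae, bc, bd, be, cd, ce, de
  2-simplices (5): abe, acd, ace, bcd, bde

giving chain groups C_0 ≅ Z^5, C_1 ≅ Z^10, C_2 ≅ Z^5.

The boundary map ∂_1: C_1 → C_0 maps an edge to its endpoints' difference, ∂[p,q] = q − p. For instance
  ∂be = e − b.
The 5×10 boundary matrix has rank 4 and Smith normal form diag(1,1,1,1).

∂_2: C_2 → C_1 sends each 2-simplex [p,q,r] to [q,r] − [p,r] + [p,q]. For instance
  ∂bcd = cd − bd + bc,
  ∂bde = de − be + bd.
The 10×5 boundary matrix has rank 5 and Smith normal form diag(1,1,1,1,1).

Computing H_k = (kernel of ∂_k) / (image of ∂_{k+1}):

  H_0: rank C_0 − rank ∂_1 = 5 − 4 = 1, and the invariant factors of ∂_1 are all 1, so H_0 = Z.
  H_1: rank ker ∂_1 − rank ∂_2 = (10 − 4) − 5 = 1, and the invariant factors of ∂_2 are all 1, so H_1 = Z.
  H_2: rank ker ∂_2 − rank ∂_3 = (5 − 5) − 0 = 0, and there is no ∂_3, so H_2 = 0.

As a check, the Euler characteristic is 5 − 10 + 5 = 0, which agrees with 1 − 1 + 0 = 0.
(K is a triangulation of the Möbius band.)

Hence the Betti numbers are b_0 = 1, b_1 = 1, b_2 = 0.

b_0 = 1, b_1 = 1, b_2 = 0.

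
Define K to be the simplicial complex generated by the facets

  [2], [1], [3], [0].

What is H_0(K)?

We work with the vertex ordering 0 < 1 < 2 < 3. The simplices of K, each written with vertices in increasing order, are:

  0-simplices (4): [0], [1], [2], [3]

giving chain groups C_0 ≅ Z^4.

Now H_k = ker ∂_k / im ∂_{k+1}, so:

  H_0: rank C_0 − rank ∂_1 = 4 − 0 = 4, and there is no ∂_1, so H_0 = Z^4.

(K is a triangulation of a set of 4 points.)

H_0 = Z^4.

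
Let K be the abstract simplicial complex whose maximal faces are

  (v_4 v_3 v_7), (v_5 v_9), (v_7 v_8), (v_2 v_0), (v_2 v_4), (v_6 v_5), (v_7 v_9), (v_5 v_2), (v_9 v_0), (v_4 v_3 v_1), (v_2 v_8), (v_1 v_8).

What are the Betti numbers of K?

b_0 = 1, b_1 = 4, b_2 = 0.

We work with the vertex ordering v_0 < v_1 < v_2 < v_3 < v_4 < v_5 < v_6 < v_7 < v_8 < v_9. The simplices of K, each written with vertices in increasing order, are:

  0-simplices (10): [v_0], [v_1], [v_2], [v_3], [v_4], [v_5], [v_6], [v_7], [v_8], [v_9]
  1-simplices (15): (15 of them)
  2-simplices (2): [v_1,v_3,v_4], [v_3,v_4,v_7]

so the chain groups are C_0 ≅ Z^10, C_1 ≅ Z^15, C_2 ≅ Z^2.

Boundary ∂_1: C_1 → C_0 maps an edge to its endpoints' difference, ∂[p,q] = q − p. For instance
  ∂[v_1,v_3] = [v_3] − [v_1].
The resulting 10×15 matrix has rank 9, and its Smith normal form has invariant factors (1,1,1,1,1,1,1,1,1).

The boundary map ∂_2: C_2 → C_1 acts by ∂[p,q,r] = [q,r] − [p,r] + [p,q]. For instance
  ∂[v_1,v_3,v_4] = [v_3,v_4] − [v_1,v_4] + [v_1,v_3],
  ∂[v_3,v_4,v_7] = [v_4,v_7] − [v_3,v_7] + [v_3,v_4].
The resulting 15×2 matrix has rank 2, and its Smith normal form has invariant factors (1,1).

Computing H_k = (kernel of ∂_k) / (image of ∂_{k+1}):

  H_0: rank C_0 − rank ∂_1 = 10 − 9 = 1, and the invariant factors of ∂_1 are all 1, so H_0 = Z.
  H_1: rank ker ∂_1 − rank ∂_2 = (15 − 9) − 2 = 4, and the invariant factors of ∂_2 are all 1, so H_1 = Z^4.
  H_2: rank ker ∂_2 − rank ∂_3 = (2 − 2) − 0 = 0, and there is no ∂_3, so H_2 = 0.

As a check, the Euler characteristic is 10 − 15 + 2 = -3, which agrees with 1 − 4 + 0 = -3.

Hence the Betti numbers are b_0 = 1, b_1 = 4, b_2 = 0.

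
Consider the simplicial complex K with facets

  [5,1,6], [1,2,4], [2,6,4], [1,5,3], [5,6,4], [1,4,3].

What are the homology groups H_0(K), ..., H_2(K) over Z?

Take the total order 1 < 2 < 3 < 4 < 5 < 6 on the vertex set. Then K (dimension 2) consists of the simplices:

  0-simplices (6): [1], [2], [3], [4], [5], [6]
  1-simplices (12): [1,2], [1,3], [1,4], [1,5], [1,6], [2,4], [2,6], [3,4], [3,5], [4,5], [4,6], [5,6]
  2-simplices (6): [1,2,4], [1,3,4], [1,3,5], [1,5,6], [2,4,6], [4,5,6]

giving chain groups C_0 ≅ Z^6, C_1 ≅ Z^12, C_2 ≅ Z^6.

∂_1: C_1 → C_0 is given by ∂[p,q] = [q] − [p].
As a 6×12 matrix over Z this has rank 5, with invariant factors (1,1,1,1,1).

Boundary ∂_2: C_2 → C_1 maps a triangle to the signed sum of its edges. For instance
  ∂[1,3,5] = [3,5] − [1,5] + [1,3],
  ∂[1,3,4] = [3,4] − [1,4] + [1,3].
This gives a 12×6 integer matrix of rank 6; reducing to Smith normal form yields diagonal entries (1,1,1,1,1,1).

Now H_k = ker ∂_k / im ∂_{k+1}, so:

  H_0: rank C_0 − rank ∂_1 = 6 − 5 = 1, and the invariant factors of ∂_1 are all 1, so H_0 ≅ Z.
  H_1: rank ker ∂_1 − rank ∂_2 = (12 − 5) − 6 = 1, and the invariant factors of ∂_2 are all 1, so H_1 ≅ Z.
  H_2: rank ker ∂_2 − rank ∂_3 = (6 − 6) − 0 = 0, and there is no ∂_3, so H_2 ≅ 0.

H_0 ≅ Z,  H_1 ≅ Z,  H_2 = 0.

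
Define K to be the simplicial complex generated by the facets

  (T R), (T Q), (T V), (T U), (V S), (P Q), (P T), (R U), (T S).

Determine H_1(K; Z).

K has 7 vertices, 9 edges.
rank ∂_1 = 6, rank ∂_2 = 0 ⇒ b_1 = 9 − 6 − 0 = 3. So H_1 ≅ Z^3.

H_1 ≅ Z^3.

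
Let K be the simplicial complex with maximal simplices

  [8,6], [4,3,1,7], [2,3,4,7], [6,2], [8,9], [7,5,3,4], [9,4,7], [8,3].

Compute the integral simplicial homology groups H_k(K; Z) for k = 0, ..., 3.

Take the total order 1 < 2 < 3 < 4 < 5 < 6 < 7 < 8 < 9 on the vertex set. Then K (dimension 3) consists of the simplices:

  0-simplices (9): [1], [2], [3], [4], [5], [6], [7], [8], [9]
  1-simplices (18): [1,3], [1,4], [1,7], [2,3], [2,4], [2,6], [2,7], [3,4], [3,5], [3,7], [3,8], [4,5], [4,7], [4,9], [5,7], [6,8], [7,9], [8,9]
  2-simplices (11): [1,3,4], [1,3,7], [1,4,7], [2,3,4], [2,3,7], [2,4,7], [3,4,5], [3,4,7], [3,5,7], [4,5,7], [4,7,9]
  3-simplices (3): [1,3,4,7], [2,3,4,7], [3,4,5,7]

giving chain groups C_0 ≅ Z^9, C_1 ≅ Z^18, C_2 ≅ Z^11, C_3 ≅ Z^3.

∂_1: C_1 → C_0 maps an edge to its endpoints' difference, ∂[p,q] = q − p.
The 9×18 boundary matrix has rank 8 and Smith normal form diag(1,1,1,1,1,1,1,1).

The boundary map ∂_2: C_2 → C_1 sends each 2-simplex [p,q,r] to [q,r] − [p,r] + [p,q]. For instance
  ∂[4,5,7] = [5,7] − [4,7] + [4,5],
  ∂[3,5,7] = [5,7] − [3,7] + [3,5].
The 18×11 boundary matrix has rank 8 and Smith normal form diag(1,1,1,1,1,1,1,1).

∂_3: C_3 → C_2 sends each 3-simplex σ to the alternating sum Σ_i (−1)^i (σ with its i-th vertex removed). For instance
  ∂[1,3,4,7] = [3,4,7] − [1,4,7] + [1,3,7] − [1,3,4],
  ∂[3,4,5,7] = [4,5,7] − [3,5,7] + [3,4,7] − [3,4,5].
The resulting 11×3 matrix has rank 3, and its Smith normal form has invariant factors (1,1,1).

Computing H_k = (kernel of ∂_k) / (image of ∂_{k+1}):

  H_0: rank C_0 − rank ∂_1 = 9 − 8 = 1, and the invariant factors of ∂_1 are all 1, so H_0 ≅ Z.
  H_1: rank ker ∂_1 − rank ∂_2 = (18 − 8) − 8 = 2, and the invariant factors of ∂_2 are all 1, so H_1 ≅ Z^2.
  H_2: rank ker ∂_2 − rank ∂_3 = (11 − 8) − 3 = 0, and the invariant factors of ∂_3 are all 1, so H_2 ≅ 0.
  H_3: rank ker ∂_3 − rank ∂_4 = (3 − 3) − 0 = 0, and there is no ∂_4, so H_3 ≅ 0.

H_0 ≅ Z,  H_1 ≅ Z^2,  H_2 = 0,  H_3 = 0.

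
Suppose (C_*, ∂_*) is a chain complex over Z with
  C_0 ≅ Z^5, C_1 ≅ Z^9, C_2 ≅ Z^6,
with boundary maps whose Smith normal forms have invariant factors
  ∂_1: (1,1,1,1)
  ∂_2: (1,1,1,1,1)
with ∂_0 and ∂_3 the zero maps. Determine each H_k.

H_0: b_0 = 5 − 0 − 4 = 1; torsion from ∂_1 factors > 1: none. So H_0 = Z.
H_1: b_1 = 9 − 4 − 5 = 0; torsion from ∂_2 factors > 1: none. So H_1 = 0.
H_2: b_2 = 6 − 5 − 0 = 1; torsion from ∂_3 factors > 1: none. So H_2 = Z.

H_0 = Z,  H_1 = 0,  H_2 = Z.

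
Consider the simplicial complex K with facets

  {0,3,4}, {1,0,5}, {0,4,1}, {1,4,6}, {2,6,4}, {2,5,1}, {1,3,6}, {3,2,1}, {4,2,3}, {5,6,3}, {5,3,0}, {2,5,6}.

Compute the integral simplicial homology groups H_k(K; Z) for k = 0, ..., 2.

K has 7 vertices, 18 edges, 12 triangles.
rank ∂_0 = 0, rank ∂_1 = 6 ⇒ b_0 = 7 − 0 − 6 = 1; all invariant factors of ∂_1 are 1 so no torsion. So H_0 = Z.
rank ∂_1 = 6, rank ∂_2 = 12 ⇒ b_1 = 18 − 6 − 12 = 0; ∂_2 has invariant factor(s) [2] giving torsion. So H_1 = Z/2.
rank ∂_2 = 12, rank ∂_3 = 0 ⇒ b_2 = 12 − 12 − 0 = 0. So H_2 = 0.

H_0 ≅ Z,  H_1 ≅ Z/2,  H_2 = 0.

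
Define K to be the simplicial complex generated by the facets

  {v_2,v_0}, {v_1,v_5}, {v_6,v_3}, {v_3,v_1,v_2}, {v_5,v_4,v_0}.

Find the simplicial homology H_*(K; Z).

K has 7 vertices, 9 edges, 2 triangles.
rank ∂_0 = 0, rank ∂_1 = 6 ⇒ b_0 = 7 − 0 − 6 = 1; all invariant factors of ∂_1 are 1 so no torsion. So H_0 ≅ Z.
rank ∂_1 = 6, rank ∂_2 = 2 ⇒ b_1 = 9 − 6 − 2 = 1; all invariant factors of ∂_2 are 1 so no torsion. So H_1 ≅ Z.
rank ∂_2 = 2, rank ∂_3 = 0 ⇒ b_2 = 2 − 2 − 0 = 0. So H_2 ≅ 0.

H_0 = Z,  H_1 = Z,  H_2 = 0.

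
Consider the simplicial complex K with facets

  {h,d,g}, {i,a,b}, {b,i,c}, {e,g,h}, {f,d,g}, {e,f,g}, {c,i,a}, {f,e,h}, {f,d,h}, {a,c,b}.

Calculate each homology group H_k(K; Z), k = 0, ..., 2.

Take the total order a < b < c < d < e < f < g < h < i on the vertex set. Then K (dimension 2) consists of the simplices:

  0-simplices (9): a, b, c, d, e, f, g, h, i
  1-simplices (15): ab, ac, ai, bc, bi, ci, df, dg, dh, ef, eg, eh, fg, fh, gh
  2-simplices (10): abc, abi, aci, bci, dfg, dfh, dgh, efg, efh, egh

giving chain groups C_0 ≅ Z^9, C_1 ≅ Z^15, C_2 ≅ Z^10.

Boundary ∂_1: C_1 → C_0 sends each edge [p,q] (with p < q) to q − p.
This gives a 9×15 integer matrix of rank 7; reducing to Smith normal form yields diagonal entries (1,1,1,1,1,1,1).

The boundary map ∂_2: C_2 → C_1 sends each 2-simplex [p,q,r] to [q,r] − [p,r] + [p,q]. For instance
  ∂aci = ci − ai + ac,
  ∂bci = ci − bi + bc.
The resulting 15×10 matrix has rank 8, and its Smith normal form has invariant factors (1,1,1,1,1,1,1,1).

Computing H_k = (kernel of ∂_k) / (image of ∂_{k+1}):

  H_0: rank C_0 − rank ∂_1 = 9 − 7 = 2, and the invariant factors of ∂_1 are all 1, so H_0 = Z^2.
  H_1: rank ker ∂_1 − rank ∂_2 = (15 − 7) − 8 = 0, and the invariant factors of ∂_2 are all 1, so H_1 = 0.
  H_2: rank ker ∂_2 − rank ∂_3 = (10 − 8) − 0 = 2, and there is no ∂_3, so H_2 = Z^2.

(K is a triangulation of the disjoint union of the 2-sphere S^2 and the 2-sphere S^2.)

H_0 = Z^2,  H_1 = 0,  H_2 = Z^2.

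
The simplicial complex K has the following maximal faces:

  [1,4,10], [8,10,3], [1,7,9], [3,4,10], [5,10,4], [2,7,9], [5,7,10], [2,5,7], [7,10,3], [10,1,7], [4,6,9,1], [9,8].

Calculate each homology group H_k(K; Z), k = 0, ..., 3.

Fix the vertex order 1 < 2 < 3 < 4 < 5 < 6 < 7 < 8 < 9 < 10 and write every simplex with vertices in increasing order. Then dim K = 3 and the simplices of K are:

  0-simplices (10): [1], [2], [3], [4], [5], [6], [7], [8], [9], [10]
  1-simplices (23): (23 of them)
  2-simplices (14): [1,4,6], [1,4,9], [1,4,10], [1,6,9], [1,7,9], [1,7,10], [2,5,7], [2,7,9], [3,4,10], [3,7,10], [3,8,10], [4,5,10], [4,6,9], [5,7,10]
  3-simplices (1): [1,4,6,9]

Hence C_0 ≅ Z^10, C_1 ≅ Z^23, C_2 ≅ Z^14, C_3 ≅ Z^1.

Boundary ∂_1: C_1 → C_0 maps an edge to its endpoints' difference, ∂[p,q] = q − p. For instance
  ∂[8,9] = [9] − [8].
The 10×23 boundary matrix has rank 9 and Smith normal form diag(1,1,1,1,1,1,1,1,1).

∂_2: C_2 → C_1 maps a triangle to the signed sum of its edges. For instance
  ∂[3,4,10] = [4,10] − [3,10] + [3,4],
  ∂[1,4,9] = [4,9] − [1,9] + [1,4].
This gives a 23×14 integer matrix of rank 13; reducing to Smith normal form yields diagonal entries (1,1,1,1,1,1,1,1,1,1,1,1,1).

The boundary map ∂_3: C_3 → C_2 sends each 3-simplex σ to the alternating sum Σ_i (−1)^i (σ with its i-th vertex removed). For instance
  ∂[1,4,6,9] = [4,6,9] − [1,6,9] + [1,4,9] − [1,4,6].
The resulting 14×1 matrix has rank 1, and its Smith normal form has invariant factors (1).

Reading off H_k = ker ∂_k / im ∂_{k+1}:

  H_0: rank C_0 − rank ∂_1 = 10 − 9 = 1, and the invariant factors of ∂_1 are all 1, so H_0 = Z.
  H_1: rank ker ∂_1 − rank ∂_2 = (23 − 9) − 13 = 1, and the invariant factors of ∂_2 are all 1, so H_1 = Z.
  H_2: rank ker ∂_2 − rank ∂_3 = (14 − 13) − 1 = 0, and the invariant factors of ∂_3 are all 1, so H_2 = 0.
  H_3: rank ker ∂_3 − rank ∂_4 = (1 − 1) − 0 = 0, and there is no ∂_4, so H_3 = 0.

H_0 ≅ Z,  H_1 ≅ Z,  H_2 = 0,  H_3 = 0.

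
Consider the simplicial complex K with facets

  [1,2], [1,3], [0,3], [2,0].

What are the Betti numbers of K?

Take the total order 0 < 1 < 2 < 3 on the vertex set. Then K (dimension 1) consists of the simplices:

  0-simplices (4): [0], [1], [2], [3]
  1-simplices (4): [0,2], [0,3], [1,2], [1,3]

Hence C_0 ≅ Z^4, C_1 ≅ Z^4.

The boundary map ∂_1: C_1 → C_0 maps an edge to its endpoints' difference, ∂[p,q] = q − p. For instance
  ∂[1,3] = [3] − [1].
As a 4×4 matrix over Z this has rank 3, with invariant factors (1,1,1).

Computing H_k = (kernel of ∂_k) / (image of ∂_{k+1}):

  H_0: rank C_0 − rank ∂_1 = 4 − 3 = 1, and the invariant factors of ∂_1 are all 1, so H_0 = Z.
  H_1: rank ker ∂_1 − rank ∂_2 = (4 − 3) − 0 = 1, and there is no ∂_2, so H_1 = Z.

As a check, the Euler characteristic is 4 − 4 = 0, which agrees with 1 − 1 = 0.

Hence the Betti numbers are b_0 = 1, b_1 = 1.

b_0 = 1, b_1 = 1.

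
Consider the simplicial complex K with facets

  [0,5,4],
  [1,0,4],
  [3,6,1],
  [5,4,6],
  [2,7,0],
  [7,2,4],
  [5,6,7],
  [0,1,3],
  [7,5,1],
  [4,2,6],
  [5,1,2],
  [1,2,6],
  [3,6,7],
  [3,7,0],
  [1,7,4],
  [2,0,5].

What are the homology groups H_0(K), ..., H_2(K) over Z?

H_0 ≅ Z,  H_1 ≅ Z^2,  H_2 ≅ Z.

Order the vertices as 0 < 1 < 2 < 3 < 4 < 5 < 6 < 7. Listing each simplex with vertices in this order, K has dimension 2 with simplices:

  0-simplices (8): [0], [1], [2], [3], [4], [5], [6], [7]
  1-simplices (24): (24 of them)
  2-simplices (16): [0,1,3], [0,1,4], [0,2,5], [0,2,7], [0,3,7], [0,4,5], [1,2,5], [1,2,6], [1,3,6], [1,4,7], [1,5,7], [2,4,6], [2,4,7], [3,6,7], [4,5,6], [5,6,7]

Hence C_0 ≅ Z^8, C_1 ≅ Z^24, C_2 ≅ Z^16.

The boundary map ∂_1: C_1 → C_0 is given by ∂[p,q] = [q] − [p].
This gives a 8×24 integer matrix of rank 7; reducing to Smith normal form yields diagonal entries (1,1,1,1,1,1,1).

The boundary map ∂_2: C_2 → C_1 sends each 2-simplex [p,q,r] to [q,r] − [p,r] + [p,q]. For instance
  ∂[2,4,6] = [4,6] − [2,6] + [2,4],
  ∂[1,3,6] = [3,6] − [1,6] + [1,3].
The resulting 24×16 matrix has rank 15, and its Smith normal form has invariant factors (1,1,1,1,1,1,1,1,1,1,1,1,1,1,1).

Computing H_k = (kernel of ∂_k) / (image of ∂_{k+1}):

  H_0: rank C_0 − rank ∂_1 = 8 − 7 = 1, and the invariant factors of ∂_1 are all 1, so H_0 ≅ Z.
  H_1: rank ker ∂_1 − rank ∂_2 = (24 − 7) − 15 = 2, and the invariant factors of ∂_2 are all 1, so H_1 ≅ Z^2.
  H_2: rank ker ∂_2 − rank ∂_3 = (16 − 15) − 0 = 1, and there is no ∂_3, so H_2 ≅ Z.

(K is a triangulation of the torus T^2.)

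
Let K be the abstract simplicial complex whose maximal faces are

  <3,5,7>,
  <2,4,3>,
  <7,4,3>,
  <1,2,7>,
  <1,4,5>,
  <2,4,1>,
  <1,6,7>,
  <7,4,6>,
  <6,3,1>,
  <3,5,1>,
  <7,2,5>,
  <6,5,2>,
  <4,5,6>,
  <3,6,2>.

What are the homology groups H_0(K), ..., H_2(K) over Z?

H_0 ≅ Z,  H_1 ≅ Z^2,  H_2 ≅ Z.

K has 7 vertices, 21 edges, 14 triangles.
rank ∂_0 = 0, rank ∂_1 = 6 ⇒ b_0 = 7 − 0 − 6 = 1; all invariant factors of ∂_1 are 1 so no torsion. So H_0 ≅ Z.
rank ∂_1 = 6, rank ∂_2 = 13 ⇒ b_1 = 21 − 6 − 13 = 2; all invariant factors of ∂_2 are 1 so no torsion. So H_1 ≅ Z^2.
rank ∂_2 = 13, rank ∂_3 = 0 ⇒ b_2 = 14 − 13 − 0 = 1. So H_2 ≅ Z.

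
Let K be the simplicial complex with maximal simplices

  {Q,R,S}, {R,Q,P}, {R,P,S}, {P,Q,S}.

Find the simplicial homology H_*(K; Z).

We work with the vertex ordering P < Q < R < S. The simplices of K, each written with vertices in increasing order, are:

  0-simplices (4): P, Q, R, S
  1-simplices (6): PQ, PR, PS, QR, QS, RS
  2-simplices (4): PQR, PQS, PRS, QRS

Hence C_0 ≅ Z^4, C_1 ≅ Z^6, C_2 ≅ Z^4.

The boundary map ∂_1: C_1 → C_0 maps an edge to its endpoints' difference, ∂[p,q] = q − p.
The resulting 4×6 matrix has rank 3, and its Smith normal form has invariant factors (1,1,1).

Boundary ∂_2: C_2 → C_1 acts by ∂[p,q,r] = [q,r] − [p,r] + [p,q]. For instance
  ∂PQR = QR − PR + PQ,
  ∂PQS = QS − PS + PQ.
This gives a 6×4 integer matrix of rank 3; reducing to Smith normal form yields diagonal entries (1,1,1).

Reading off H_k = ker ∂_k / im ∂_{k+1}:

  H_0: rank C_0 − rank ∂_1 = 4 − 3 = 1, and the invariant factors of ∂_1 are all 1, so H_0 = Z.
  H_1: rank ker ∂_1 − rank ∂_2 = (6 − 3) − 3 = 0, and the invariant factors of ∂_2 are all 1, so H_1 = 0.
  H_2: rank ker ∂_2 − rank ∂_3 = (4 − 3) − 0 = 1, and there is no ∂_3, so H_2 = Z.

(K is a triangulation of the 2-sphere S^2.)

H_0 ≅ Z,  H_1 = 0,  H_2 ≅ Z.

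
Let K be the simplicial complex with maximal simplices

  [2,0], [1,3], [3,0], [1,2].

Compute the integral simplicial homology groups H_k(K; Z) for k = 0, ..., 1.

K has 4 vertices, 4 edges.
rank ∂_0 = 0, rank ∂_1 = 3 ⇒ b_0 = 4 − 0 − 3 = 1; all invariant factors of ∂_1 are 1 so no torsion. So H_0 = Z.
rank ∂_1 = 3, rank ∂_2 = 0 ⇒ b_1 = 4 − 3 − 0 = 1. So H_1 = Z.

H_0 = Z,  H_1 = Z.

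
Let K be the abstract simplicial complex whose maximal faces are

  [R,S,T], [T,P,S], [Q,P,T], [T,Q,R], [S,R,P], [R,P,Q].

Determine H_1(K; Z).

H_1 ≅ 0.

Order the vertices as P < Q < R < S < T. Listing each simplex with vertices in this order, K has dimension 2 with simplices:

  0-simplices (5): P, Q, R, S, T
  1-simplices (9): PQ, PR, PS, PT, QR, QT, RS, RT, ST
  2-simplices (6): PQR, PQT, PRS, PST, QRT, RST

Hence C_0 ≅ Z^5, C_1 ≅ Z^9, C_2 ≅ Z^6.

∂_1: C_1 → C_0 is given by ∂[p,q] = [q] − [p].
This gives a 5×9 integer matrix of rank 4; reducing to Smith normal form yields diagonal entries (1,1,1,1).

Boundary ∂_2: C_2 → C_1 acts by ∂[p,q,r] = [q,r] − [p,r] + [p,q]. For instance
  ∂QRT = RT − QT + QR,
  ∂PQR = QR − PR + PQ.
This gives a 9×6 integer matrix of rank 5; reducing to Smith normal form yields diagonal entries (1,1,1,1,1).

Reading off H_k = ker ∂_k / im ∂_{k+1}:

  H_1: rank ker ∂_1 − rank ∂_2 = (9 − 4) − 5 = 0, and the invariant factors of ∂_2 are all 1, so H_1 = 0.

(K is a triangulation of the 2-sphere S^2.)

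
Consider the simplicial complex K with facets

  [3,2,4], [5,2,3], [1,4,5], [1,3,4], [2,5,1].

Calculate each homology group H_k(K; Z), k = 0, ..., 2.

We work with the vertex ordering 1 < 2 < 3 < 4 < 5. The simplices of K, each written with vertices in increasing order, are:

  0-simplices (5): [1], [2], [3], [4], [5]
  1-simplices (10): [1,2], [1,3], [1,4], [1,5], [2,3], [2,4], [2,5], [3,4], [3,5], [4,5]
  2-simplices (5): [1,2,5], [1,3,4], [1,4,5], [2,3,4], [2,3,5]

giving chain groups C_0 ≅ Z^5, C_1 ≅ Z^10, C_2 ≅ Z^5.

∂_1: C_1 → C_0 sends each edge [p,q] (with p < q) to q − p. For instance
  ∂[1,4] = [4] − [1].
As a 5×10 matrix over Z this has rank 4, with invariant factors (1,1,1,1).

Boundary ∂_2: C_2 → C_1 sends each 2-simplex [p,q,r] to [q,r] − [p,r] + [p,q]. For instance
  ∂[1,4,5] = [4,5] − [1,5] + [1,4],
  ∂[2,3,5] = [3,5] − [2,5] + [2,3].
This gives a 10×5 integer matrix of rank 5; reducing to Smith normal form yields diagonal entries (1,1,1,1,1).

Now H_k = ker ∂_k / im ∂_{k+1}, so:

  H_0: rank C_0 − rank ∂_1 = 5 − 4 = 1, and the invariant factors of ∂_1 are all 1, so H_0 = Z.
  H_1: rank ker ∂_1 − rank ∂_2 = (10 − 4) − 5 = 1, and the invariant factors of ∂_2 are all 1, so H_1 = Z.
  H_2: rank ker ∂_2 − rank ∂_3 = (5 − 5) − 0 = 0, and there is no ∂_3, so H_2 = 0.

As a check, the Euler characteristic is 5 − 10 + 5 = 0, which agrees with 1 − 1 + 0 = 0.

H_0 = Z,  H_1 = Z,  H_2 = 0.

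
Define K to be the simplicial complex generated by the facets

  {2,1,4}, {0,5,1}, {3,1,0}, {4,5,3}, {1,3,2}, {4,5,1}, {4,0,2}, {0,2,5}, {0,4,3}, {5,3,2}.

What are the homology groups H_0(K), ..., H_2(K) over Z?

H_0 ≅ Z,  H_1 ≅ Z_2,  H_2 = 0.

Take the total order 0 < 1 < 2 < 3 < 4 < 5 on the vertex set. Then K (dimension 2) consists of the simplices:

  0-simplices (6): [0], [1], [2], [3], [4], [5]
  1-simplices (15): [0,1], [0,2], [0,3], [0,4], [0,5], [1,2], [1,3], [1,4], [1,5], [2,3], [2,4], [2,5], [3,4], [3,5], [4,5]
  2-simplices (10): [0,1,3], [0,1,5], [0,2,4], [0,2,5], [0,3,4], [1,2,3], [1,2,4], [1,4,5], [2,3,5], [3,4,5]

so the chain groups are C_0 ≅ Z^6, C_1 ≅ Z^15, C_2 ≅ Z^10.

The boundary map ∂_1: C_1 → C_0 is given by ∂[p,q] = [q] − [p].
The 6×15 boundary matrix has rank 5 and Smith normal form diag(1,1,1,1,1).

∂_2: C_2 → C_1 acts by ∂[p,q,r] = [q,r] − [p,r] + [p,q]. For instance
  ∂[0,1,5] = [1,5] − [0,5] + [0,1],
  ∂[1,4,5] = [4,5] − [1,5] + [1,4].
As a 15×10 matrix over Z this has rank 10, with invariant factors (1,1,1,1,1,1,1,1,1,2).

Reading off H_k = ker ∂_k / im ∂_{k+1}:

  H_0: rank C_0 − rank ∂_1 = 6 − 5 = 1, and the invariant factors of ∂_1 are all 1, so H_0 = Z.
  H_1: rank ker ∂_1 − rank ∂_2 = (15 − 5) − 10 = 0, and ∂_2 has invariant factor 2 > 1, so H_1 = Z_2.
  H_2: rank ker ∂_2 − rank ∂_3 = (10 − 10) − 0 = 0, and there is no ∂_3, so H_2 = 0.

As a check, the Euler characteristic is 6 − 15 + 10 = 1, which agrees with 1 − 0 + 0 = 1.
(K is a triangulation of the real projective plane RP^2.)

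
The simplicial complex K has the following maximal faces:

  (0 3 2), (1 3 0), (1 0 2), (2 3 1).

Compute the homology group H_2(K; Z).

Order the vertices as 0 < 1 < 2 < 3. Listing each simplex with vertices in this order, K has dimension 2 with simplices:

  0-simplices (4): [0], [1], [2], [3]
  1-simplices (6): [0,1], [0,2], [0,3], [1,2], [1,3], [2,3]
  2-simplices (4): [0,1,2], [0,1,3], [0,2,3], [1,2,3]

giving chain groups C_0 ≅ Z^4, C_1 ≅ Z^6, C_2 ≅ Z^4.

∂_1: C_1 → C_0 is given by ∂[p,q] = [q] − [p].
As a 4×6 matrix over Z this has rank 3, with invariant factors (1,1,1).

∂_2: C_2 → C_1 maps a triangle to the signed sum of its edges. For instance
  ∂[1,2,3] = [2,3] − [1,3] + [1,2],
  ∂[0,1,3] = [1,3] − [0,3] + [0,1].
The resulting 6×4 matrix has rank 3, and its Smith normal form has invariant factors (1,1,1).

Computing H_k = (kernel of ∂_k) / (image of ∂_{k+1}):

  H_2: rank ker ∂_2 − rank ∂_3 = (4 − 3) − 0 = 1, and there is no ∂_3, so H_2 = Z.

H_2 ≅ Z.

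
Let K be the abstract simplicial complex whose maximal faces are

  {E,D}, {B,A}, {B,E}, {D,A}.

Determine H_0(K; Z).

Fix the vertex order A < B < D < E and write every simplex with vertices in increasing order. Then dim K = 1 and the simplices of K are:

  0-simplices (4): A, B, D, E
  1-simplices (4): AB, AD, BE, DE

Hence C_0 ≅ Z^4, C_1 ≅ Z^4.

The boundary map ∂_1: C_1 → C_0 maps an edge to its endpoints' difference, ∂[p,q] = q − p.
This gives a 4×4 integer matrix of rank 3; reducing to Smith normal form yields diagonal entries (1,1,1).

From H_k ≅ ker(∂_k) / im(∂_{k+1}) we obtain:

  H_0: rank C_0 − rank ∂_1 = 4 − 3 = 1, and the invariant factors of ∂_1 are all 1, so H_0 ≅ Z.

(K is a triangulation of the circle S^1.)

H_0 = Z.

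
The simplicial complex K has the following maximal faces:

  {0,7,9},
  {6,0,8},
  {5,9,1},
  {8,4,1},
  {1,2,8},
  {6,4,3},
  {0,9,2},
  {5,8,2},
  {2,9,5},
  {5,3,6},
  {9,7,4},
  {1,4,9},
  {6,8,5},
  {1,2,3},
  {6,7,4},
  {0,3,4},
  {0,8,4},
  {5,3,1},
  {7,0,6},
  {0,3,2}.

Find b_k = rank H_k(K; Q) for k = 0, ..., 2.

K has 10 vertices, 30 edges, 20 triangles.
rank ∂_0 = 0, rank ∂_1 = 9 ⇒ b_0 = 10 − 0 − 9 = 1; all invariant factors of ∂_1 are 1 so no torsion. So H_0 ≅ Z.
rank ∂_1 = 9, rank ∂_2 = 20 ⇒ b_1 = 30 − 9 − 20 = 1; ∂_2 has invariant factor(s) [2] giving torsion. So H_1 ≅ Z ⊕ Z_2.
rank ∂_2 = 20, rank ∂_3 = 0 ⇒ b_2 = 20 − 20 − 0 = 0. So H_2 ≅ 0.

b_0 = 1, b_1 = 1, b_2 = 0.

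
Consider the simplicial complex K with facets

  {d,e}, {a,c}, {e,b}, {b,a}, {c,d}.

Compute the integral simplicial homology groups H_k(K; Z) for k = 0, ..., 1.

H_0 = Z,  H_1 = Z.

Order the vertices as a < b < c < d < e. Listing each simplex with vertices in this order, K has dimension 1 with simplices:

  0-simplices (5): a, b, c, d, e
  1-simplices (5): ab, ac, be, cd, de

so the chain groups are C_0 ≅ Z^5, C_1 ≅ Z^5.

Boundary ∂_1: C_1 → C_0 maps an edge to its endpoints' difference, ∂[p,q] = q − p. For instance
  ∂cd = d − c.
This gives a 5×5 integer matrix of rank 4; reducing to Smith normal form yields diagonal entries (1,1,1,1).

Reading off H_k = ker ∂_k / im ∂_{k+1}:

  H_0: rank C_0 − rank ∂_1 = 5 − 4 = 1, and the invariant factors of ∂_1 are all 1, so H_0 ≅ Z.
  H_1: rank ker ∂_1 − rank ∂_2 = (5 − 4) − 0 = 1, and there is no ∂_2, so H_1 ≅ Z.

As a check, the Euler characteristic is 5 − 5 = 0, which agrees with 1 − 1 = 0.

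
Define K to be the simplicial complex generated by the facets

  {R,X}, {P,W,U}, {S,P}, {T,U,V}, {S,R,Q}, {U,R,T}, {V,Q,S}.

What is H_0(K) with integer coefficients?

Take the total order P < Q < R < S < T < U < V < W < X on the vertex set. Then K (dimension 2) consists of the simplices:

  0-simplices (9): P, Q, R, S, T, U, V, W, X
  1-simplices (15): PS, PU, PW, QR, QS, QV, RS, RT, RU, RX, SV, TU, TV, UV, UW
  2-simplices (5): PUW, QRS, QSV, RTU, TUV

so the chain groups are C_0 ≅ Z^9, C_1 ≅ Z^15, C_2 ≅ Z^5.

∂_1: C_1 → C_0 is given by ∂[p,q] = [q] − [p].
The 9×15 boundary matrix has rank 8 and Smith normal form diag(1,1,1,1,1,1,1,1).

∂_2: C_2 → C_1 maps a triangle to the signed sum of its edges. For instance
  ∂RTU = TU − RU + RT,
  ∂PUW = UW − PW + PU.
The 15×5 boundary matrix has rank 5 and Smith normal form diag(1,1,1,1,1).

From H_k ≅ ker(∂_k) / im(∂_{k+1}) we obtain:

  H_0: rank C_0 − rank ∂_1 = 9 − 8 = 1, and the invariant factors of ∂_1 are all 1, so H_0 = Z.

H_0 = Z.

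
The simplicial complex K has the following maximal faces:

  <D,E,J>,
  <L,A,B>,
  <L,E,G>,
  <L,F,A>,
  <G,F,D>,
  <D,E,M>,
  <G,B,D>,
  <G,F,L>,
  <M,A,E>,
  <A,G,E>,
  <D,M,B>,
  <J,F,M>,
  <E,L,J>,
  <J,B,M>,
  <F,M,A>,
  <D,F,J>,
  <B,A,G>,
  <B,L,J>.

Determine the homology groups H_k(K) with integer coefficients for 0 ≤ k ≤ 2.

K has 9 vertices, 27 edges, 18 triangles.
rank ∂_0 = 0, rank ∂_1 = 8 ⇒ b_0 = 9 − 0 − 8 = 1; all invariant factors of ∂_1 are 1 so no torsion. So H_0 ≅ Z.
rank ∂_1 = 8, rank ∂_2 = 18 ⇒ b_1 = 27 − 8 − 18 = 1; ∂_2 has invariant factor(s) [2] giving torsion. So H_1 ≅ Z ⊕ Z/2.
rank ∂_2 = 18, rank ∂_3 = 0 ⇒ b_2 = 18 − 18 − 0 = 0. So H_2 ≅ 0.

H_0 ≅ Z,  H_1 ≅ Z ⊕ Z/2,  H_2 = 0.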